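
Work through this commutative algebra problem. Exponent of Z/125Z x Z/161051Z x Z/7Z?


Exponent = lcm of the cyclic orders; pairwise coprime => product.
5^3*11^5*7^1=125*161051*7=140919625


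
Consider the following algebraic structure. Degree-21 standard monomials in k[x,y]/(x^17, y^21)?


k[x,y], I = (x^17, y^21), d = 21
Need i < 17 and d-i < 21.
Range: 1 <= i <= 16.
H(21) = 16


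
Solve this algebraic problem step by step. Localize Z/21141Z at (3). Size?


3-primary part: 21141=3^6*29
Size=3^6=729


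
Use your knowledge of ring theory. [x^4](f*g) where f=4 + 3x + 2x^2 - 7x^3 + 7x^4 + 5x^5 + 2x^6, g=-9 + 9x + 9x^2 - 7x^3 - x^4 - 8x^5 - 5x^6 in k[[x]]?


[x^4] = sum a_i*b_j, i+j=4
  4*-1=-4
  3*-7=-21
  2*9=18
  -7*9=-63
  7*-9=-63
Sum=-133


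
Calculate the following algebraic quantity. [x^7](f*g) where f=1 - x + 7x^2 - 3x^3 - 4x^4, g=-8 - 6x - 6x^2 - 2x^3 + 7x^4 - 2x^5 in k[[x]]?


[x^7] = sum a_i*b_j, i+j=7
  7*-2=-14
  -3*7=-21
  -4*-2=8
Sum=-27


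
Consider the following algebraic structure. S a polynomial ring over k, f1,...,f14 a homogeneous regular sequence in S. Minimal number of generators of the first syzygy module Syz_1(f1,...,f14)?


Regular sequence => Koszul complex is the minimal free resolution.
Syz_1 minimally generated by Koszul relations f_i*e_j - f_j*e_i (i<j): mu(Syz_1) = beta_2 = C(m,2) = m(m-1)/2
m=14
14*13/2 = 91


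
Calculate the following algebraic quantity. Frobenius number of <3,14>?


gcd(3,14)=1 => F=ab-a-b=3*14-3-14=42-17=25


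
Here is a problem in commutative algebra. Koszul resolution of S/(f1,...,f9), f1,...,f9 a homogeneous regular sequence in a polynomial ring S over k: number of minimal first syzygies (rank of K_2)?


Regular sequence => Koszul complex is the minimal free resolution.
Syz_1 minimally generated by Koszul relations f_i*e_j - f_j*e_i (i<j): mu(Syz_1) = beta_2 = C(m,2) = m(m-1)/2
m=9
9*8/2 = 36


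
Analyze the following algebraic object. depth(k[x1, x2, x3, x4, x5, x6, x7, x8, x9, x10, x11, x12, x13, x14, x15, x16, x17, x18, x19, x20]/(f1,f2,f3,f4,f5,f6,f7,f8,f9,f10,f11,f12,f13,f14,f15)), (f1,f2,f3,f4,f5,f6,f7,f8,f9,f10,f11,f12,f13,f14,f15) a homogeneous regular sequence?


depth(R)=20
depth(R/I)=20-15=5


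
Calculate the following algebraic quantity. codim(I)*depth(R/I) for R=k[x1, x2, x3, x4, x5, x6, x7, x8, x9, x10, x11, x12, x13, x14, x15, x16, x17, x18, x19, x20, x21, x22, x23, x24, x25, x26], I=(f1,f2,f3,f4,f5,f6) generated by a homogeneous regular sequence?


codim=6, depth=dim(R/I)=26-6=20
Product=6*20=120


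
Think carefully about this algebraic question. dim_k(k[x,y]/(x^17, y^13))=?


Basis: x^i*y^j, i<17, j<13
17*13=221


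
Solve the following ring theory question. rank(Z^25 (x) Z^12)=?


rank(M(x)N) = rank(M)*rank(N)
25*12 = 300


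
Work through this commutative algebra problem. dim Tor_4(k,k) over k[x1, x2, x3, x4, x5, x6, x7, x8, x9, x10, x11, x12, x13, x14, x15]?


Koszul: C(n,i)=C(15,4)=1365


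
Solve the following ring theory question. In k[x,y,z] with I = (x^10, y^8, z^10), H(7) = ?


Need i<10, j<8, k<10 with i+j+k=7.
For each i, j ranges over max(0,7-i-9)..min(7,7-i):
  i=0: j in [0,7] -> 8
  i=1: j in [0,6] -> 7
  i=2: j in [0,5] -> 6
  i=3: j in [0,4] -> 5
  i=4: j in [0,3] -> 4
  i=5: j in [0,2] -> 3
  i=6: j in [0,1] -> 2
  i=7: j in [0,0] -> 1
H(7) = 8+7+6+5+4+3+2+1 = 36


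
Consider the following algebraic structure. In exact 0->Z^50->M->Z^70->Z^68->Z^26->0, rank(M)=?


Alt sum=0:
(-1)^0*50 + (-1)^1*? + (-1)^2*70 + (-1)^3*68 + (-1)^4*26=0
rank(M)=78


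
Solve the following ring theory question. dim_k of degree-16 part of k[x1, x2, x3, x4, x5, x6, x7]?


C(d+n-1,n-1)=C(22,6)=74613


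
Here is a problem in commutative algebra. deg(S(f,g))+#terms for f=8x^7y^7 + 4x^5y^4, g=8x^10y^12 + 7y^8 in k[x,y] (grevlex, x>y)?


LT(f)=8x^7y^7, LT(g)=8x^10y^12
lcm(LM)=x^10y^12
S(f,g) (scaled by 64 to clear denominators) = 8x^3y^5*f - 8*g = 32x^8y^9 - 56y^8
2 terms, deg 17.
17+2=19


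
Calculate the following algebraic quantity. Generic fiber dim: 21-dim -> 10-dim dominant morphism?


dim(fiber)=dim(X)-dim(Y)=21-10=11


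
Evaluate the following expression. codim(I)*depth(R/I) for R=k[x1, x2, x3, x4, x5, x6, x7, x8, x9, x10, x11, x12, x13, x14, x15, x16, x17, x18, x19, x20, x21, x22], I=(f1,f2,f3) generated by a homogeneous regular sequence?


codim=3, depth=dim(R/I)=22-3=19
Product=3*19=57


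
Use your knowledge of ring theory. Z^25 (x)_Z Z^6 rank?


rank(M(x)N) = rank(M)*rank(N)
25*6 = 150


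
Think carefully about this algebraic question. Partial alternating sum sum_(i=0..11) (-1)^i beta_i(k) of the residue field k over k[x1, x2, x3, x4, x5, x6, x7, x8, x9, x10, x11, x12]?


Koszul resolution: beta_i(k)=C(n,i), n=12
sum_(i=0..p) (-1)^i C(n,i) = (-1)^p C(n-1,p)
(-1)^11*C(11,11) = (-1)^11*1 = -1


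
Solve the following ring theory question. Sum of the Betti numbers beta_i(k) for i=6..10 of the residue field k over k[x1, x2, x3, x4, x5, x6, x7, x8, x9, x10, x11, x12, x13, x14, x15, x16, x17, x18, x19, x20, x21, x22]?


Koszul resolution: beta_i(k)=C(n,i), n=22
C(22,6)=74613, C(22,7)=170544, C(22,8)=319770, C(22,9)=497420, C(22,10)=646646
Sum=1708993


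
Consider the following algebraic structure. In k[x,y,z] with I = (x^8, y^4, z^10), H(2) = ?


Need i<8, j<4, k<10 with i+j+k=2.
For each i, j ranges over max(0,2-i-9)..min(3,2-i):
  i=0: j in [0,2] -> 3
  i=1: j in [0,1] -> 2
  i=2: j in [0,0] -> 1
H(2) = 3+2+1 = 6


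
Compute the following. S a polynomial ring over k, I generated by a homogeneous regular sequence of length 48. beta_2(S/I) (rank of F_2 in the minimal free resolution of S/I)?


Regular sequence => Koszul complex is the minimal free resolution.
Syz_1 minimally generated by Koszul relations f_i*e_j - f_j*e_i (i<j): mu(Syz_1) = beta_2 = C(m,2) = m(m-1)/2
m=48
48*47/2 = 1128


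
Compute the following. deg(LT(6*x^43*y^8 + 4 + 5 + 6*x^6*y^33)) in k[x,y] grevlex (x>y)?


LT: 6*x^43*y^8
deg_x=43, deg_y=8
Total=43+8=51


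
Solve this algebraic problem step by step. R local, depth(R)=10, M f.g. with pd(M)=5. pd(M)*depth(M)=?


pd+depth=10
depth=10-5=5
pd*depth=5*5=25


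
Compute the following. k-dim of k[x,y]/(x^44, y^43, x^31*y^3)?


k[x,y]/I, I = (x^44, y^43, x^31*y^3)
Rect: 44x43=1892. Corner: (44-31)x(43-3)=520.
dim = 1892-520 = 1372


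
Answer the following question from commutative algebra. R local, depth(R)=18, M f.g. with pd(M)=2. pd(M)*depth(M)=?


pd+depth=18
depth=18-2=16
pd*depth=2*16=32


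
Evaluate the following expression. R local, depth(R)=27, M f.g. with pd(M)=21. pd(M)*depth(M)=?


pd+depth=27
depth=27-21=6
pd*depth=21*6=126


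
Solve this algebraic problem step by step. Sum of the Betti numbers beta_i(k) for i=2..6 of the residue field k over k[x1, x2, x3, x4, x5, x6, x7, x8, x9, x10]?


Koszul resolution: beta_i(k)=C(n,i), n=10
C(10,2)=45, C(10,3)=120, C(10,4)=210, C(10,5)=252, C(10,6)=210
Sum=837


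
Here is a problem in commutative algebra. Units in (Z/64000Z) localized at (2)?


Local ring = Z/512Z.
phi(512) = 2^8*(2-1) = 256


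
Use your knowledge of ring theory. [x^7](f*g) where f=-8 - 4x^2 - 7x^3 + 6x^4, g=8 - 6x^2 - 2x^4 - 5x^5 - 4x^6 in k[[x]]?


[x^7] = sum a_i*b_j, i+j=7
  -4*-5=20
  -7*-2=14
Sum=34


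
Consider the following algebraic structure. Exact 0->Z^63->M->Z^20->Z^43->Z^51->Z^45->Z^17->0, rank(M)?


Alt sum=0:
(-1)^0*63 + (-1)^1*? + (-1)^2*20 + (-1)^3*43 + (-1)^4*51 + (-1)^5*45 + (-1)^6*17=0
rank(M)=63


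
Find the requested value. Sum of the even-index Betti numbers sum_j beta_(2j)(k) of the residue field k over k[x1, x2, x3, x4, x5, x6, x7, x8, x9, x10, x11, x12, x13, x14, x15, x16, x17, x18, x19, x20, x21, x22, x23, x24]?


Koszul resolution: beta_i(k)=C(n,i), n=24
sum_even C(24,i) = 2^(n-1) = 2^23 = 8388608


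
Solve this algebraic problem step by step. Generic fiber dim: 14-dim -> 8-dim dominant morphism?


dim(fiber)=dim(X)-dim(Y)=14-8=6


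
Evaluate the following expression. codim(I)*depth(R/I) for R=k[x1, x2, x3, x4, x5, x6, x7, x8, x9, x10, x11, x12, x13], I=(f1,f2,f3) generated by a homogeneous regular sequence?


codim=3, depth=dim(R/I)=13-3=10
Product=3*10=30


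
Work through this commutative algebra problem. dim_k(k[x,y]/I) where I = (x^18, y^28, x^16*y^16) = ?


k[x,y]/I, I = (x^18, y^28, x^16*y^16)
Rect: 18x28=504. Corner: (18-16)x(28-16)=24.
dim = 504-24 = 480


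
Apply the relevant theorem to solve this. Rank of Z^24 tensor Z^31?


rank(M(x)N) = rank(M)*rank(N)
24*31 = 744


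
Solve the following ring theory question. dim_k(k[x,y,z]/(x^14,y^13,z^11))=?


Basis: x^iy^jz^k, i<14,j<13,k<11
14*13*11=2002


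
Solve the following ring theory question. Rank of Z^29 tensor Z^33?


rank(M(x)N) = rank(M)*rank(N)
29*33 = 957


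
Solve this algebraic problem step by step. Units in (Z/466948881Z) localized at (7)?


Local ring = Z/5764801Z.
phi(5764801) = 7^7*(7-1) = 4941258


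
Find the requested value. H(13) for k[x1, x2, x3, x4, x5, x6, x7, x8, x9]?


C(d+n-1,n-1)=C(21,8)=203490


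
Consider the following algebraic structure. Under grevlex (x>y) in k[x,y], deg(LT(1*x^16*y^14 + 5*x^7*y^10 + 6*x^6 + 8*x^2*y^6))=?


LT: 1*x^16*y^14
deg_x=16, deg_y=14
Total=16+14=30


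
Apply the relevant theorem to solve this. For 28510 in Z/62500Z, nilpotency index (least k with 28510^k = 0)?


28510^k mod 62500:
k=1: 28510
k=2: 7600
k=3: 51000
k=4: 10000
k=5: 37500
k=6: 0
First zero at k = 6


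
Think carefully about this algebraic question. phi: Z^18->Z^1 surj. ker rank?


rank(ker) = 18-1 = 17


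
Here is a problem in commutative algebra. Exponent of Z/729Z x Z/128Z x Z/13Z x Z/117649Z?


Exponent = lcm of the cyclic orders; pairwise coprime => product.
3^6*2^7*13^1*7^6=729*128*13*117649=142714825344


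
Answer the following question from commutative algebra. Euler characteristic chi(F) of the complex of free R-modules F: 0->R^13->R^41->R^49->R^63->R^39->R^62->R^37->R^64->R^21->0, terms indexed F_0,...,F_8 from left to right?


chi = sum (-1)^i * rank:
(-1)^0*13=13
(-1)^1*41=-41
(-1)^2*49=49
(-1)^3*63=-63
(-1)^4*39=39
(-1)^5*62=-62
(-1)^6*37=37
(-1)^7*64=-64
(-1)^8*21=21
chi=-71


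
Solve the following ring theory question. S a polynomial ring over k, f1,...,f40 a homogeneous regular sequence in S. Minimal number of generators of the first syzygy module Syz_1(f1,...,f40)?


Regular sequence => Koszul complex is the minimal free resolution.
Syz_1 minimally generated by Koszul relations f_i*e_j - f_j*e_i (i<j): mu(Syz_1) = beta_2 = C(m,2) = m(m-1)/2
m=40
40*39/2 = 780


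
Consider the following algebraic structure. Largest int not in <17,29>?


gcd(17,29)=1 => F=ab-a-b=17*29-17-29=493-46=447


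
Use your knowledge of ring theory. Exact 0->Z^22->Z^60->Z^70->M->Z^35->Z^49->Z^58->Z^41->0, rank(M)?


Alt sum=0:
(-1)^0*22 + (-1)^1*60 + (-1)^2*70 + (-1)^3*? + (-1)^4*35 + (-1)^5*49 + (-1)^6*58 + (-1)^7*41=0
rank(M)=35


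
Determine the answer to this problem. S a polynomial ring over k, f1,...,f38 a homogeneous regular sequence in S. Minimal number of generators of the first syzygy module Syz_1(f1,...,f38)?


Regular sequence => Koszul complex is the minimal free resolution.
Syz_1 minimally generated by Koszul relations f_i*e_j - f_j*e_i (i<j): mu(Syz_1) = beta_2 = C(m,2) = m(m-1)/2
m=38
38*37/2 = 703


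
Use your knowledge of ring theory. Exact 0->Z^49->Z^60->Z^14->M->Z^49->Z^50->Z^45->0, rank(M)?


Alt sum=0:
(-1)^0*49 + (-1)^1*60 + (-1)^2*14 + (-1)^3*? + (-1)^4*49 + (-1)^5*50 + (-1)^6*45=0
rank(M)=47


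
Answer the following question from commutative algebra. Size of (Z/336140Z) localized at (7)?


7-primary part: 336140=7^5*20
Size=7^5=16807


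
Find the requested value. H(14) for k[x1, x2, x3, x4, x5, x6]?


C(d+n-1,n-1)=C(19,5)=11628


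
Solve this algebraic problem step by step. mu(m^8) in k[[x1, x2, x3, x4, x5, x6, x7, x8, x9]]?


C(n+d-1,d)=C(16,8)=12870


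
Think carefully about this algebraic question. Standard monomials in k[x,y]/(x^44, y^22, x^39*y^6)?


k[x,y]/I, I = (x^44, y^22, x^39*y^6)
Rect: 44x22=968. Corner: (44-39)x(22-6)=80.
dim = 968-80 = 888


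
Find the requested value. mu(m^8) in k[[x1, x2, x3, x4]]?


C(n+d-1,d)=C(11,8)=165


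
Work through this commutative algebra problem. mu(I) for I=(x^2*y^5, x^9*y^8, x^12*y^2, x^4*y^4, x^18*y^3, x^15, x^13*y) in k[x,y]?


Remove redundant (divisible by others).
x^9*y^8 redundant.
x^18*y^3 redundant.
Min: x^15, x^13*y, x^12*y^2, x^4*y^4, x^2*y^5
Count=5


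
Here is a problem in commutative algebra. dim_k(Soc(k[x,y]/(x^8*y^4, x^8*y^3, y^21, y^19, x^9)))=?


Socle = ann(m) = span of standard monomials u with x*u, y*u in I (staircase corners).
Redundant generators: y^21, x^8*y^4
Minimal generators: x^9, x^8*y^3, y^19
Corners: x^7y^18, x^8y^2
Socle dim=2


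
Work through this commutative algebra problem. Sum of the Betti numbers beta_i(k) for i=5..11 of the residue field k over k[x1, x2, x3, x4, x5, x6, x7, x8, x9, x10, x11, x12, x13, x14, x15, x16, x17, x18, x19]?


Koszul resolution: beta_i(k)=C(n,i), n=19
C(19,5)=11628, C(19,6)=27132, C(19,7)=50388, C(19,8)=75582, C(19,9)=92378, C(19,10)=92378, C(19,11)=75582
Sum=425068


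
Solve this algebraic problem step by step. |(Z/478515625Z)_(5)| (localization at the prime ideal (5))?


5-primary part: 478515625=5^10*49
Size=5^10=9765625


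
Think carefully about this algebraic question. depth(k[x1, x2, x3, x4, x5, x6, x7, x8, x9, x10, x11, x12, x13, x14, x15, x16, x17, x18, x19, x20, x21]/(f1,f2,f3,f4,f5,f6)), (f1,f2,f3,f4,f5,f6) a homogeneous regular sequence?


depth(R)=21
depth(R/I)=21-6=15


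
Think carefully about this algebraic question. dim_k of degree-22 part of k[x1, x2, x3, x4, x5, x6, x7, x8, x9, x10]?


C(d+n-1,n-1)=C(31,9)=20160075


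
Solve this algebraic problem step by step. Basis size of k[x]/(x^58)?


Basis: 1,x,...,x^57
dim=58


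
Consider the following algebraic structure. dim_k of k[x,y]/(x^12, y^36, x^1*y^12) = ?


k[x,y]/I, I = (x^12, y^36, x^1*y^12)
Rect: 12x36=432. Corner: (12-1)x(36-12)=264.
dim = 432-264 = 168


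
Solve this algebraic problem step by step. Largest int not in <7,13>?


gcd(7,13)=1 => F=ab-a-b=7*13-7-13=91-20=71


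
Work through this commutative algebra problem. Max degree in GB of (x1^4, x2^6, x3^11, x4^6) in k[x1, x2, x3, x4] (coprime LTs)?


Pure powers, coprime LTs => already GB.
Degrees: 4, 6, 11, 6
Max=11


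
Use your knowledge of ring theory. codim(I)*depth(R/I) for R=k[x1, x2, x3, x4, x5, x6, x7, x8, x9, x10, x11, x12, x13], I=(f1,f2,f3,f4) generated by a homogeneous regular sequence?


codim=4, depth=dim(R/I)=13-4=9
Product=4*9=36


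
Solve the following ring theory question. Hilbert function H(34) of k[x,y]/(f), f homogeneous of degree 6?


H(t)=d for t>=d-1.
d=6, t=34
H(34)=6


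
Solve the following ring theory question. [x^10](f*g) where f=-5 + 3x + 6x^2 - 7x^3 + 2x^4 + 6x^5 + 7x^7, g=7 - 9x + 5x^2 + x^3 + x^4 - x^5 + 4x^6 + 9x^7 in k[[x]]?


[x^10] = sum a_i*b_j, i+j=10
  -7*9=-63
  2*4=8
  6*-1=-6
  7*1=7
Sum=-54


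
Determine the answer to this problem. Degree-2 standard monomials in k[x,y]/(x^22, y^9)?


k[x,y], I = (x^22, y^9), d = 2
Need i < 22 and d-i < 9.
Range: 0 <= i <= 2.
H(2) = 3


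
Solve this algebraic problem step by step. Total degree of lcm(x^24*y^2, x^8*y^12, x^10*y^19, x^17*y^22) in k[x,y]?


lcm = componentwise max:
x: max(24,8,10,17)=24
y: max(2,12,19,22)=22
Total=24+22=46


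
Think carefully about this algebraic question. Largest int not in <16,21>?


gcd(16,21)=1 => F=ab-a-b=16*21-16-21=336-37=299


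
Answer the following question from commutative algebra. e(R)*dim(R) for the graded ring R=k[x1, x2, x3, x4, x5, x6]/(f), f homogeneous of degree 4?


e(R)=deg(f)=4, dim(R)=6-1=5
e*dim=4*5=20


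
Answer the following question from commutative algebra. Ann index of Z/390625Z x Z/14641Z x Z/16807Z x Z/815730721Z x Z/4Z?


Exponent = lcm of the cyclic orders; pairwise coprime => product.
5^8*11^4*7^5*13^8*2^2=390625*14641*16807*815730721*4=313637356815481135937500


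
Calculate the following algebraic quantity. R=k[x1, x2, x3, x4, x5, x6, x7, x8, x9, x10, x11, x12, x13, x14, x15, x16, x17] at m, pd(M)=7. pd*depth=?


pd+depth=17
depth=17-7=10
pd*depth=7*10=70


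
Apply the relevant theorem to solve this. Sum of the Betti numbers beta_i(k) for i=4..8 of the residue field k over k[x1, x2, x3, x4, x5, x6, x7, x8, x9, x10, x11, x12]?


Koszul resolution: beta_i(k)=C(n,i), n=12
C(12,4)=495, C(12,5)=792, C(12,6)=924, C(12,7)=792, C(12,8)=495
Sum=3498


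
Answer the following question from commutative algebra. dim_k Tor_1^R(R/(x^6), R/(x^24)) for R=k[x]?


Tor_1(R/I,R/J)=(I cap J)/IJ=(x^24)/(x^30)
dim=30-24=min(6,24)=6


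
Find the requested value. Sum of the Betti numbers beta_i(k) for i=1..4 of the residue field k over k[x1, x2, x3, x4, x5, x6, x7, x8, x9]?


Koszul resolution: beta_i(k)=C(n,i), n=9
C(9,1)=9, C(9,2)=36, C(9,3)=84, C(9,4)=126
Sum=255


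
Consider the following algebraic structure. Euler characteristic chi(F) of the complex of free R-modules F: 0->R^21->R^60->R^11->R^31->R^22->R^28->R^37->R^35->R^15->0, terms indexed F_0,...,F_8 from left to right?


chi = sum (-1)^i * rank:
(-1)^0*21=21
(-1)^1*60=-60
(-1)^2*11=11
(-1)^3*31=-31
(-1)^4*22=22
(-1)^5*28=-28
(-1)^6*37=37
(-1)^7*35=-35
(-1)^8*15=15
chi=-48


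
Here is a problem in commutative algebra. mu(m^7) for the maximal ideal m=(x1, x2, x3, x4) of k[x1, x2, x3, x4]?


Graded Nakayama: mu(m^d) = dim_k (m^d/m^(d+1)) = #degree-7 monomials in 4 vars
C(n+d-1,d)=C(10,7)=120


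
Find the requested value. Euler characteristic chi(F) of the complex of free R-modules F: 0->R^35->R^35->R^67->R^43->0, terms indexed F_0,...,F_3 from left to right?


chi = sum (-1)^i * rank:
(-1)^0*35=35
(-1)^1*35=-35
(-1)^2*67=67
(-1)^3*43=-43
chi=24


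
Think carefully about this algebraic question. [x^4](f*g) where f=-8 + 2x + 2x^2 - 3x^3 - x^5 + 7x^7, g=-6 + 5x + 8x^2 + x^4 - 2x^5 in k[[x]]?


[x^4] = sum a_i*b_j, i+j=4
  -8*1=-8
  2*8=16
  -3*5=-15
Sum=-7


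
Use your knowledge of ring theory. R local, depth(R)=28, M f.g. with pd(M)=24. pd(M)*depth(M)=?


pd+depth=28
depth=28-24=4
pd*depth=24*4=96


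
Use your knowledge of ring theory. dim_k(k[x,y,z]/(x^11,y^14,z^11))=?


Basis: x^iy^jz^k, i<11,j<14,k<11
11*14*11=1694


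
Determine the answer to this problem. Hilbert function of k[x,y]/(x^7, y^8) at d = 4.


k[x,y], I = (x^7, y^8), d = 4
Need i < 7 and d-i < 8.
Range: 0 <= i <= 4.
H(4) = 5


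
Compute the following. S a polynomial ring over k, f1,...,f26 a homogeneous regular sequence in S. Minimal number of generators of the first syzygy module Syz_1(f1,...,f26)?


Regular sequence => Koszul complex is the minimal free resolution.
Syz_1 minimally generated by Koszul relations f_i*e_j - f_j*e_i (i<j): mu(Syz_1) = beta_2 = C(m,2) = m(m-1)/2
m=26
26*25/2 = 325


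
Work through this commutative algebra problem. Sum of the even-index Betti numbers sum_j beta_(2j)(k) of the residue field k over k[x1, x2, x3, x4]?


Koszul resolution: beta_i(k)=C(n,i), n=4
sum_even C(4,i) = 2^(n-1) = 2^3 = 8


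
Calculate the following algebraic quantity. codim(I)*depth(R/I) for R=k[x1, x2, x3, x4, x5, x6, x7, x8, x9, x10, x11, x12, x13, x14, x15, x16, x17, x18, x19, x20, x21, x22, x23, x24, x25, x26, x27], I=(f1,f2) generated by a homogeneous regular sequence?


codim=2, depth=dim(R/I)=27-2=25
Product=2*25=50


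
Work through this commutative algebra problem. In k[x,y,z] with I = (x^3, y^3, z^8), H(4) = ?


Need i<3, j<3, k<8 with i+j+k=4.
For each i, j ranges over max(0,4-i-7)..min(2,4-i):
  i=0: j in [0,2] -> 3
  i=1: j in [0,2] -> 3
  i=2: j in [0,2] -> 3
H(4) = 3+3+3 = 9


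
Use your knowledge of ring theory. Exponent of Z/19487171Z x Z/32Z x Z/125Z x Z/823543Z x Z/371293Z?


Exponent = lcm of the cyclic orders; pairwise coprime => product.
11^7*2^5*5^3*7^7*13^5=19487171*32*125*823543*371293=23834817397278603716000


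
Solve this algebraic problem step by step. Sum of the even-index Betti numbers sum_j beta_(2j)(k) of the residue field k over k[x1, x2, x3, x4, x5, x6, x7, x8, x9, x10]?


Koszul resolution: beta_i(k)=C(n,i), n=10
sum_even C(10,i) = 2^(n-1) = 2^9 = 512


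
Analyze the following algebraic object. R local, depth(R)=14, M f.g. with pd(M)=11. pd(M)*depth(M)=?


pd+depth=14
depth=14-11=3
pd*depth=11*3=33


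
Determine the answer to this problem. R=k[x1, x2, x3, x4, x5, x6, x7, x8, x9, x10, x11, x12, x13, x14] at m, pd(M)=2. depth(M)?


pd+depth=depth(R)=14
depth=14-2=12


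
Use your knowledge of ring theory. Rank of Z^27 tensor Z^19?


rank(M(x)N) = rank(M)*rank(N)
27*19 = 513


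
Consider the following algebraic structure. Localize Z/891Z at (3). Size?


3-primary part: 891=3^4*11
Size=3^4=81


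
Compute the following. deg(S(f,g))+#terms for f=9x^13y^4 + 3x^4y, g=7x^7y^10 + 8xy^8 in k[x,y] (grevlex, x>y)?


LT(f)=9x^13y^4, LT(g)=7x^7y^10
lcm(LM)=x^13y^10
S(f,g) (scaled by 63 to clear denominators) = 7y^6*f - 9x^6*g = -72x^7y^8 + 21x^4y^7
2 terms, deg 15.
15+2=17


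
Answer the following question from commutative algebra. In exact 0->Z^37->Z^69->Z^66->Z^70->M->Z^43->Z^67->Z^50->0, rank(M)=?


Alt sum=0:
(-1)^0*37 + (-1)^1*69 + (-1)^2*66 + (-1)^3*70 + (-1)^4*? + (-1)^5*43 + (-1)^6*67 + (-1)^7*50=0
rank(M)=62


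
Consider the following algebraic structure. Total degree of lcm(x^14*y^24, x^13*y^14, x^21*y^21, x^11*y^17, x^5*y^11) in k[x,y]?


lcm = componentwise max:
x: max(14,13,21,11,5)=21
y: max(24,14,21,17,11)=24
Total=21+24=45


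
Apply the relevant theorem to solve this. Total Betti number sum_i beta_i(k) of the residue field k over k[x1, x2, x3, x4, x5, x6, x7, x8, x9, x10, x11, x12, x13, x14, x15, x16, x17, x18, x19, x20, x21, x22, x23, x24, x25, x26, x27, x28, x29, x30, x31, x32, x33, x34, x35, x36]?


Koszul resolution: beta_i(k)=C(n,i), n=36
sum_i C(36,i) = 2^36 = 68719476736


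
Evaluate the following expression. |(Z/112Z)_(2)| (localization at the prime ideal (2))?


2-primary part: 112=2^4*7
Size=2^4=16


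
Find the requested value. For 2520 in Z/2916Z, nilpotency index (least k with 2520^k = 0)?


2520^k mod 2916:
k=1: 2520
k=2: 2268
k=3: 0
First zero at k = 3


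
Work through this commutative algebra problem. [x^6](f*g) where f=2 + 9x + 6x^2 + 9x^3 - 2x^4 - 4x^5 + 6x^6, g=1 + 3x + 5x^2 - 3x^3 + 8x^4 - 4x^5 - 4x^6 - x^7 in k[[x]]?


[x^6] = sum a_i*b_j, i+j=6
  2*-4=-8
  9*-4=-36
  6*8=48
  9*-3=-27
  -2*5=-10
  -4*3=-12
  6*1=6
Sum=-39


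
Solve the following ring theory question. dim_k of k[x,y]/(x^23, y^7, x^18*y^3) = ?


k[x,y]/I, I = (x^23, y^7, x^18*y^3)
Rect: 23x7=161. Corner: (23-18)x(7-3)=20.
dim = 161-20 = 141


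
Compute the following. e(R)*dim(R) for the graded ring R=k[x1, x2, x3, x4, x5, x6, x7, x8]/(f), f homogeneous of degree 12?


e(R)=deg(f)=12, dim(R)=8-1=7
e*dim=12*7=84


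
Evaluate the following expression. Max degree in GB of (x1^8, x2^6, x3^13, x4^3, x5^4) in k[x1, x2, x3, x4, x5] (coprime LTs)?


Pure powers, coprime LTs => already GB.
Degrees: 8, 6, 13, 3, 4
Max=13


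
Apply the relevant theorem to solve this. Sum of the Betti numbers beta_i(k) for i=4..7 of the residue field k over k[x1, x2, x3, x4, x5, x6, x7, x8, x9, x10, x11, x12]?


Koszul resolution: beta_i(k)=C(n,i), n=12
C(12,4)=495, C(12,5)=792, C(12,6)=924, C(12,7)=792
Sum=3003


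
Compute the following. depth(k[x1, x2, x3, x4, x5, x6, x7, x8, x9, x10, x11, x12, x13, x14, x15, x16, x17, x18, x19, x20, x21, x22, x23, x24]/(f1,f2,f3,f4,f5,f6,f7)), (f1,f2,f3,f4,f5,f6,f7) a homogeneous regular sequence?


depth(R)=24
depth(R/I)=24-7=17


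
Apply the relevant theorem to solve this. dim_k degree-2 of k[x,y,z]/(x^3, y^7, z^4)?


Need i<3, j<7, k<4 with i+j+k=2.
For each i, j ranges over max(0,2-i-3)..min(6,2-i):
  i=0: j in [0,2] -> 3
  i=1: j in [0,1] -> 2
  i=2: j in [0,0] -> 1
H(2) = 3+2+1 = 6


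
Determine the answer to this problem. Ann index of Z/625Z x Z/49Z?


Exponent = lcm of the cyclic orders; pairwise coprime => product.
5^4*7^2=625*49=30625


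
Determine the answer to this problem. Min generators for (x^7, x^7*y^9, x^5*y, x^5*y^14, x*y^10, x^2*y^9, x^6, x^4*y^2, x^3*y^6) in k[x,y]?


Remove redundant (divisible by others).
x^7*y^9 redundant.
x^5*y^14 redundant.
x^7 redundant.
Min: x^6, x^5*y, x^4*y^2, x^3*y^6, x^2*y^9, x*y^10
Count=6


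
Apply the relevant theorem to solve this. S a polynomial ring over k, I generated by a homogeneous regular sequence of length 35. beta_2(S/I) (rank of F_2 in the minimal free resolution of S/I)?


Regular sequence => Koszul complex is the minimal free resolution.
Syz_1 minimally generated by Koszul relations f_i*e_j - f_j*e_i (i<j): mu(Syz_1) = beta_2 = C(m,2) = m(m-1)/2
m=35
35*34/2 = 595


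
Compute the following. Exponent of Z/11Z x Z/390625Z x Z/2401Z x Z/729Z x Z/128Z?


Exponent = lcm of the cyclic orders; pairwise coprime => product.
11^1*5^8*7^4*3^6*2^7=11*390625*2401*729*128=962680950000000


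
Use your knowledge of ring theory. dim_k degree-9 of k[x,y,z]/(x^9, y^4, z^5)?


Need i<9, j<4, k<5 with i+j+k=9.
For each i, j ranges over max(0,9-i-4)..min(3,9-i):
  i=0: j in [5,3] -> 0
  i=1: j in [4,3] -> 0
  i=2: j in [3,3] -> 1
  i=3: j in [2,3] -> 2
  i=4: j in [1,3] -> 3
  i=5: j in [0,3] -> 4
  i=6: j in [0,3] -> 4
  i=7: j in [0,2] -> 3
  i=8: j in [0,1] -> 2
H(9) = 0+0+1+2+3+4+4+3+2 = 19


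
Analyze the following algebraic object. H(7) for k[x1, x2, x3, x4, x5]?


C(d+n-1,n-1)=C(11,4)=330


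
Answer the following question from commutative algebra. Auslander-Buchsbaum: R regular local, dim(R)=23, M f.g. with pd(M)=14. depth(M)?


pd+depth=depth(R)=23
depth=23-14=9


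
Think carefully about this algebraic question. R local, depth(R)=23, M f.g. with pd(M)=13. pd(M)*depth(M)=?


pd+depth=23
depth=23-13=10
pd*depth=13*10=130


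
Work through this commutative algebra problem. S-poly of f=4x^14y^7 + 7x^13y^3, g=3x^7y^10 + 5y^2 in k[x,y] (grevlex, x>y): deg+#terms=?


LT(f)=4x^14y^7, LT(g)=3x^7y^10
lcm(LM)=x^14y^10
S(f,g) (scaled by 12 to clear denominators) = 3y^3*f - 4x^7*g = 21x^13y^6 - 20x^7y^2
2 terms, deg 19.
19+2=21


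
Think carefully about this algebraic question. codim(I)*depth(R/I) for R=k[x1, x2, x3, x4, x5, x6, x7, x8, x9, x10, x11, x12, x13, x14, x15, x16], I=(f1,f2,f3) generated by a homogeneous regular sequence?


codim=3, depth=dim(R/I)=16-3=13
Product=3*13=39


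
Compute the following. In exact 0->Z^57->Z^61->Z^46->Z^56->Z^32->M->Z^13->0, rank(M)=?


Alt sum=0:
(-1)^0*57 + (-1)^1*61 + (-1)^2*46 + (-1)^3*56 + (-1)^4*32 + (-1)^5*? + (-1)^6*13=0
rank(M)=31


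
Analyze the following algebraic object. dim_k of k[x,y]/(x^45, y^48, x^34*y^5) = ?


k[x,y]/I, I = (x^45, y^48, x^34*y^5)
Rect: 45x48=2160. Corner: (45-34)x(48-5)=473.
dim = 2160-473 = 1687


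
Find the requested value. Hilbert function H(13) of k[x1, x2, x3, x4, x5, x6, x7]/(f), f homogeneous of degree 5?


C(19,6)-C(14,6)=27132-3003=24129


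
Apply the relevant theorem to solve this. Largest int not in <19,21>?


gcd(19,21)=1 => F=ab-a-b=19*21-19-21=399-40=359


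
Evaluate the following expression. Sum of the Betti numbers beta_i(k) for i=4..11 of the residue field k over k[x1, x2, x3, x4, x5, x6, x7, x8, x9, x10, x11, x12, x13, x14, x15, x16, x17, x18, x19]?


Koszul resolution: beta_i(k)=C(n,i), n=19
C(19,4)=3876, C(19,5)=11628, C(19,6)=27132, C(19,7)=50388, C(19,8)=75582, C(19,9)=92378, C(19,10)=92378, C(19,11)=75582
Sum=428944


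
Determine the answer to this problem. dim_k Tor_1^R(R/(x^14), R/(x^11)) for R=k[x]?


Tor_1(R/I,R/J)=(I cap J)/IJ=(x^14)/(x^25)
dim=25-14=min(14,11)=11


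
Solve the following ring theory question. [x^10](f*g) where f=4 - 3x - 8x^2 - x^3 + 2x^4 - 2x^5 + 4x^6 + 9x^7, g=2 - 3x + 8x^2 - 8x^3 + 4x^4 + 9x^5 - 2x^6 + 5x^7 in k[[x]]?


[x^10] = sum a_i*b_j, i+j=10
  -1*5=-5
  2*-2=-4
  -2*9=-18
  4*4=16
  9*-8=-72
Sum=-83


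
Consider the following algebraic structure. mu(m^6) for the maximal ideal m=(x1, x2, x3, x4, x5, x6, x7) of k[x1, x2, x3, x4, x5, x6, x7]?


Graded Nakayama: mu(m^d) = dim_k (m^d/m^(d+1)) = #degree-6 monomials in 7 vars
C(n+d-1,d)=C(12,6)=924


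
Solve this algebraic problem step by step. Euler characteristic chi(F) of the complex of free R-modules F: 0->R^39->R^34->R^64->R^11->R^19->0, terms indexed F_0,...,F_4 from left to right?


chi = sum (-1)^i * rank:
(-1)^0*39=39
(-1)^1*34=-34
(-1)^2*64=64
(-1)^3*11=-11
(-1)^4*19=19
chi=77


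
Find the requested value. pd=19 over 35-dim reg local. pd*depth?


pd+depth=35
depth=35-19=16
pd*depth=19*16=304


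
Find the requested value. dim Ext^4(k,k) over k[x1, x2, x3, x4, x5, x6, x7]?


C(n,i)=C(7,4)=35


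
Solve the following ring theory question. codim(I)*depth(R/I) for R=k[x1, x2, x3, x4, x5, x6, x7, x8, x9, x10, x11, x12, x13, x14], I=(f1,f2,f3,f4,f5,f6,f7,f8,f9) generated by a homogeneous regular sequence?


codim=9, depth=dim(R/I)=14-9=5
Product=9*5=45


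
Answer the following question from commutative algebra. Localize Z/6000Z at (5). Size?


5-primary part: 6000=5^3*48
Size=5^3=125


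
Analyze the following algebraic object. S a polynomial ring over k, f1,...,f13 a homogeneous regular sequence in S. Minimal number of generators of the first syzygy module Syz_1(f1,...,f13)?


Regular sequence => Koszul complex is the minimal free resolution.
Syz_1 minimally generated by Koszul relations f_i*e_j - f_j*e_i (i<j): mu(Syz_1) = beta_2 = C(m,2) = m(m-1)/2
m=13
13*12/2 = 78


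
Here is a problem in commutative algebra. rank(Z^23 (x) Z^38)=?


rank(M(x)N) = rank(M)*rank(N)
23*38 = 874


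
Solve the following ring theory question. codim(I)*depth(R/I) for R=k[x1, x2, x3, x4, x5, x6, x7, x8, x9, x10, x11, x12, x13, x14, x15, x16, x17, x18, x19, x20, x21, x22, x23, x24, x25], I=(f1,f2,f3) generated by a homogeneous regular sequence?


codim=3, depth=dim(R/I)=25-3=22
Product=3*22=66


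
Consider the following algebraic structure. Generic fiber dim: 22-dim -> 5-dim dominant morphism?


dim(fiber)=dim(X)-dim(Y)=22-5=17


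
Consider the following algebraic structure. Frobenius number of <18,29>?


gcd(18,29)=1 => F=ab-a-b=18*29-18-29=522-47=475


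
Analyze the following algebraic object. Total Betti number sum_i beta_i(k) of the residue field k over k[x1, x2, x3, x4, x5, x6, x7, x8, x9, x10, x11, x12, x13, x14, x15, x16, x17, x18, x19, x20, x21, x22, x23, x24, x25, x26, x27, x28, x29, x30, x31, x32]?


Koszul resolution: beta_i(k)=C(n,i), n=32
sum_i C(32,i) = 2^32 = 4294967296


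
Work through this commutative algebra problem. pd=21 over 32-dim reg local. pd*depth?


pd+depth=32
depth=32-21=11
pd*depth=21*11=231


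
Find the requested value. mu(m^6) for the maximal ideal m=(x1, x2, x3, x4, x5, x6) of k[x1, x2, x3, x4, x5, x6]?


Graded Nakayama: mu(m^d) = dim_k (m^d/m^(d+1)) = #degree-6 monomials in 6 vars
C(n+d-1,d)=C(11,6)=462


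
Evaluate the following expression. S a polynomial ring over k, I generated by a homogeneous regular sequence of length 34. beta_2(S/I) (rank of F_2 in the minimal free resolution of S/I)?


Regular sequence => Koszul complex is the minimal free resolution.
Syz_1 minimally generated by Koszul relations f_i*e_j - f_j*e_i (i<j): mu(Syz_1) = beta_2 = C(m,2) = m(m-1)/2
m=34
34*33/2 = 561


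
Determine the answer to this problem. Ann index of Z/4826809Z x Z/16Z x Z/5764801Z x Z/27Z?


Exponent = lcm of the cyclic orders; pairwise coprime => product.
13^6*2^4*7^8*3^3=4826809*16*5764801*27=12020656327203888


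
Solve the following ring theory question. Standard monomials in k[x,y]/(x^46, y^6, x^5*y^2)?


k[x,y]/I, I = (x^46, y^6, x^5*y^2)
Rect: 46x6=276. Corner: (46-5)x(6-2)=164.
dim = 276-164 = 112


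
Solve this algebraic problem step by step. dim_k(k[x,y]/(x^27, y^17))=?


Basis: x^i*y^j, i<27, j<17
27*17=459


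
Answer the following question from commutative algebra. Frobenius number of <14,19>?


gcd(14,19)=1 => F=ab-a-b=14*19-14-19=266-33=233


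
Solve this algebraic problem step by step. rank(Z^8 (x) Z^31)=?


rank(M(x)N) = rank(M)*rank(N)
8*31 = 248


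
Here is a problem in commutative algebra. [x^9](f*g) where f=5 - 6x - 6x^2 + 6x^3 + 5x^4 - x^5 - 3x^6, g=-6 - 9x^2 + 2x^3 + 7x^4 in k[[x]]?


[x^9] = sum a_i*b_j, i+j=9
  -1*7=-7
  -3*2=-6
Sum=-13


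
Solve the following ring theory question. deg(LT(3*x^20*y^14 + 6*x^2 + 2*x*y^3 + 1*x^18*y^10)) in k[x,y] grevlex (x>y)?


LT: 3*x^20*y^14
deg_x=20, deg_y=14
Total=20+14=34


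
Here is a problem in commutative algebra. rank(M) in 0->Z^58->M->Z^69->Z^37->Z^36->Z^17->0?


Alt sum=0:
(-1)^0*58 + (-1)^1*? + (-1)^2*69 + (-1)^3*37 + (-1)^4*36 + (-1)^5*17=0
rank(M)=109


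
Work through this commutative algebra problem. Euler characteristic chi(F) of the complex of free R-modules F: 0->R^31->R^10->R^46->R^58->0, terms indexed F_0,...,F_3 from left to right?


chi = sum (-1)^i * rank:
(-1)^0*31=31
(-1)^1*10=-10
(-1)^2*46=46
(-1)^3*58=-58
chi=9


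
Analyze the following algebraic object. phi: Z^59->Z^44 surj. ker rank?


rank(ker) = 59-44 = 15


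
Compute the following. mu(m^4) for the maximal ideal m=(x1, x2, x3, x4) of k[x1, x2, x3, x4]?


Graded Nakayama: mu(m^d) = dim_k (m^d/m^(d+1)) = #degree-4 monomials in 4 vars
C(n+d-1,d)=C(7,4)=35


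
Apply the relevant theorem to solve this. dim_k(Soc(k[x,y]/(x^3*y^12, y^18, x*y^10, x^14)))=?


Socle = ann(m) = span of standard monomials u with x*u, y*u in I (staircase corners).
Redundant generators: x^3*y^12
Minimal generators: x^14, x*y^10, y^18
Corners: y^17, x^13y^9
Socle dim=2


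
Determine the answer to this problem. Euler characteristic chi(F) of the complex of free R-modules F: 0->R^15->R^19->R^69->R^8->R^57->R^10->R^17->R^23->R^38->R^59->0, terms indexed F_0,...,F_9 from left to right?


chi = sum (-1)^i * rank:
(-1)^0*15=15
(-1)^1*19=-19
(-1)^2*69=69
(-1)^3*8=-8
(-1)^4*57=57
(-1)^5*10=-10
(-1)^6*17=17
(-1)^7*23=-23
(-1)^8*38=38
(-1)^9*59=-59
chi=77


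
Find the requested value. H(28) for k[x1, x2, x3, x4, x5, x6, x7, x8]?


C(d+n-1,n-1)=C(35,7)=6724520


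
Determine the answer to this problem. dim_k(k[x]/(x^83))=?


Basis: 1,x,...,x^82
dim=83


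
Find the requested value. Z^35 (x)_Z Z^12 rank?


rank(M(x)N) = rank(M)*rank(N)
35*12 = 420


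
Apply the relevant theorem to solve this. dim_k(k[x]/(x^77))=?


Basis: 1,x,...,x^76
dim=77


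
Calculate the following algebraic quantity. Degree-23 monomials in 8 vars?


C(d+n-1,n-1)=C(30,7)=2035800


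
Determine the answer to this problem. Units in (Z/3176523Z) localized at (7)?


Local ring = Z/117649Z.
phi(117649) = 7^5*(7-1) = 100842


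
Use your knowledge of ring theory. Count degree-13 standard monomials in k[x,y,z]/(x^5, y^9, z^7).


Need i<5, j<9, k<7 with i+j+k=13.
For each i, j ranges over max(0,13-i-6)..min(8,13-i):
  i=0: j in [7,8] -> 2
  i=1: j in [6,8] -> 3
  i=2: j in [5,8] -> 4
  i=3: j in [4,8] -> 5
  i=4: j in [3,8] -> 6
H(13) = 2+3+4+5+6 = 20


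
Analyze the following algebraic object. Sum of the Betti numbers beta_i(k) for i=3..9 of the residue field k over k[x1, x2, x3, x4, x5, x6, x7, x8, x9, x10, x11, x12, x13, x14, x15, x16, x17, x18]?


Koszul resolution: beta_i(k)=C(n,i), n=18
C(18,3)=816, C(18,4)=3060, C(18,5)=8568, C(18,6)=18564, C(18,7)=31824, C(18,8)=43758, C(18,9)=48620
Sum=155210


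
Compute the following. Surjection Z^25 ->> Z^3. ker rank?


rank(ker) = 25-3 = 22


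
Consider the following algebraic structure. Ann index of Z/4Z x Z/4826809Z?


Exponent = lcm of the cyclic orders; pairwise coprime => product.
2^2*13^6=4*4826809=19307236


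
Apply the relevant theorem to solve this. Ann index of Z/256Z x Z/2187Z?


Exponent = lcm of the cyclic orders; pairwise coprime => product.
2^8*3^7=256*2187=559872


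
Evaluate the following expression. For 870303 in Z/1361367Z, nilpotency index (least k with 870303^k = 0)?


870303^k mod 1361367:
k=1: 870303
k=2: 831285
k=3: 1287279
k=4: 777924
k=5: 0
First zero at k = 5


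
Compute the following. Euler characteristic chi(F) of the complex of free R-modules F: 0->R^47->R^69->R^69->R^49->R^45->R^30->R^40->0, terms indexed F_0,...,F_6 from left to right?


chi = sum (-1)^i * rank:
(-1)^0*47=47
(-1)^1*69=-69
(-1)^2*69=69
(-1)^3*49=-49
(-1)^4*45=45
(-1)^5*30=-30
(-1)^6*40=40
chi=53


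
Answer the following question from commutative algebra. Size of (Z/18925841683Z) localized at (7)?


7-primary part: 18925841683=7^10*67
Size=7^10=282475249


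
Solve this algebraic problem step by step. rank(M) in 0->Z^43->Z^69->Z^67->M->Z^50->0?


Alt sum=0:
(-1)^0*43 + (-1)^1*69 + (-1)^2*67 + (-1)^3*? + (-1)^4*50=0
rank(M)=91


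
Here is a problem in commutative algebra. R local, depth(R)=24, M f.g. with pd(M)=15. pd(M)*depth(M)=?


pd+depth=24
depth=24-15=9
pd*depth=15*9=135


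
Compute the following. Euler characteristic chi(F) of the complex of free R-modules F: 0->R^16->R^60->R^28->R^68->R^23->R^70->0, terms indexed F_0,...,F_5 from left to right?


chi = sum (-1)^i * rank:
(-1)^0*16=16
(-1)^1*60=-60
(-1)^2*28=28
(-1)^3*68=-68
(-1)^4*23=23
(-1)^5*70=-70
chi=-131


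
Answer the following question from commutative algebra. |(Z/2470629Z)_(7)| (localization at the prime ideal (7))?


7-primary part: 2470629=7^7*3
Size=7^7=823543


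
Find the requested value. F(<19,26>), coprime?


gcd(19,26)=1 => F=ab-a-b=19*26-19-26=494-45=449


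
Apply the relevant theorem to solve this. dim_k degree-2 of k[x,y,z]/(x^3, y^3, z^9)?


Need i<3, j<3, k<9 with i+j+k=2.
For each i, j ranges over max(0,2-i-8)..min(2,2-i):
  i=0: j in [0,2] -> 3
  i=1: j in [0,1] -> 2
  i=2: j in [0,0] -> 1
H(2) = 3+2+1 = 6


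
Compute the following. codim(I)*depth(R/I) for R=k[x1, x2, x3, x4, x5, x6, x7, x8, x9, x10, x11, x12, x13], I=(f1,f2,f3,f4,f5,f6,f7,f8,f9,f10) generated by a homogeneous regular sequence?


codim=10, depth=dim(R/I)=13-10=3
Product=10*3=30


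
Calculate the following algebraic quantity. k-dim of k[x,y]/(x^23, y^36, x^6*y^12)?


k[x,y]/I, I = (x^23, y^36, x^6*y^12)
Rect: 23x36=828. Corner: (23-6)x(36-12)=408.
dim = 828-408 = 420


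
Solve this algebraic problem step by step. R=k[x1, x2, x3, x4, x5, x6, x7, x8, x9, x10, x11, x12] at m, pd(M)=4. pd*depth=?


pd+depth=12
depth=12-4=8
pd*depth=4*8=32


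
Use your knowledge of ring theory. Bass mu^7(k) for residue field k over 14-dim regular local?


C(n,i)=C(14,7)=3432


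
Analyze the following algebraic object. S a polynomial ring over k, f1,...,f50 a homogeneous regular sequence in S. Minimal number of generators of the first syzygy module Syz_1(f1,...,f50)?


Regular sequence => Koszul complex is the minimal free resolution.
Syz_1 minimally generated by Koszul relations f_i*e_j - f_j*e_i (i<j): mu(Syz_1) = beta_2 = C(m,2) = m(m-1)/2
m=50
50*49/2 = 1225


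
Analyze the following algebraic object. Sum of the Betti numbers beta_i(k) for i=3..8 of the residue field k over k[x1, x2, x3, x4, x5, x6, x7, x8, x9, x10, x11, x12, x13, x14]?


Koszul resolution: beta_i(k)=C(n,i), n=14
C(14,3)=364, C(14,4)=1001, C(14,5)=2002, C(14,6)=3003, C(14,7)=3432, C(14,8)=3003
Sum=12805


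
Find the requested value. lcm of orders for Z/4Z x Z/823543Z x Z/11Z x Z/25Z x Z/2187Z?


Exponent = lcm of the cyclic orders; pairwise coprime => product.
2^2*7^7*11^1*5^2*3^7=4*823543*11*25*2187=1981197395100
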